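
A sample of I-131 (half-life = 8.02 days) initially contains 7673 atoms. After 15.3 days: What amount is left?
N = N₀(1/2)^(t/t½) = 2045 atoms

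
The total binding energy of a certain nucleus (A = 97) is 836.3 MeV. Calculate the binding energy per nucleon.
B.E./A = 836.3/97 = 8.622 MeV/nucleon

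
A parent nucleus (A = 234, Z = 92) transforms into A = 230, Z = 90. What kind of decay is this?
ΔA = -4, ΔZ = -2 ⇒ alpha decay (α)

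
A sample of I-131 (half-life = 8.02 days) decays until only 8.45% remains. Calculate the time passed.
t = t½ × log₂(N₀/N) = 28.59 days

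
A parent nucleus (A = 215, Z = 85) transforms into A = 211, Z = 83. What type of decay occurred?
ΔA = -4, ΔZ = -2 ⇒ alpha decay (α)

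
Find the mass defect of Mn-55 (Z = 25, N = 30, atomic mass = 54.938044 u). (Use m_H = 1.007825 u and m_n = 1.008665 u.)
Δm = Z·m_H + N·m_n − M = 0.5175 u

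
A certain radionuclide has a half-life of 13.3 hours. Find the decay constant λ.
λ = ln(2)/t½ = 0.05212 hour⁻¹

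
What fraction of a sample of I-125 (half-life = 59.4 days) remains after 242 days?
N/N₀ = (1/2)^(t/t½) = 0.05937 = 5.94%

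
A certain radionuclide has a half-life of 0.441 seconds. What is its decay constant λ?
λ = ln(2)/t½ = 1.572 second⁻¹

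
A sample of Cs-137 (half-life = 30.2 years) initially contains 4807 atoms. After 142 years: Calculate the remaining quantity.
N = N₀(1/2)^(t/t½) = 184.7 atoms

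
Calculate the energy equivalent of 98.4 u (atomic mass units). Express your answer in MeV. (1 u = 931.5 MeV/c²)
E = mc² = 91660 MeV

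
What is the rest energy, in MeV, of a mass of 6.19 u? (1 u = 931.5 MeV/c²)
E = mc² = 5766 MeV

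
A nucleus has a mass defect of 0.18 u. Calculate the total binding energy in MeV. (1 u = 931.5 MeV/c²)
B.E. = Δm × 931.5 = 167.7 MeV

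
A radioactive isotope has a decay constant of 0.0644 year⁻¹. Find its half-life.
t½ = ln(2)/λ = 10.76 years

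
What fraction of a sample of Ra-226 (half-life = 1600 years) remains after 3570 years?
N/N₀ = (1/2)^(t/t½) = 0.213 = 21.3%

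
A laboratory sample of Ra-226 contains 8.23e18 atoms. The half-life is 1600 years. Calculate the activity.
A = λN = 3.565e15 decays/year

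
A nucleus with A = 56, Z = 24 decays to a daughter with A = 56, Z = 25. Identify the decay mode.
ΔA = 0, ΔZ = +1 ⇒ beta-minus decay (β⁻)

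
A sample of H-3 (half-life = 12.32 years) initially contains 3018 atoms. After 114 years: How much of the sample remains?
N = N₀(1/2)^(t/t½) = 4.946 atoms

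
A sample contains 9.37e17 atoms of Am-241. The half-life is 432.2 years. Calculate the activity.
A = λN = 1.503e15 decays/year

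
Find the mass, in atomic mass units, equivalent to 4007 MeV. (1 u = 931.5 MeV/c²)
m = E/c² = 4.302 u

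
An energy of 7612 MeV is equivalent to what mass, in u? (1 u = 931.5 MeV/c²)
m = E/c² = 8.172 u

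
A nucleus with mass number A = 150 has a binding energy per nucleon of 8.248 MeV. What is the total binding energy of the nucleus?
B.E. = 8.248 × 150 = 1237 MeV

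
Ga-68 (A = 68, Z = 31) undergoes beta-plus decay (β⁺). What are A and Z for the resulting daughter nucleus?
Daughter: A = 68, Z = 30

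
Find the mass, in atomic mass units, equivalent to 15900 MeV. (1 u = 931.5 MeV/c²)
m = E/c² = 17.07 u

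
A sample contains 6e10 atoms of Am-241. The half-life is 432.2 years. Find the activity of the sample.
A = λN = 9.623e7 decays/year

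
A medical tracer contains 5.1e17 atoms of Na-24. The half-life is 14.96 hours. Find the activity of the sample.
A = λN = 2.363e16 decays/hour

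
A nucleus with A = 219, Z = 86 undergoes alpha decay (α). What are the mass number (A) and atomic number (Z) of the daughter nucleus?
Daughter: A = 215, Z = 84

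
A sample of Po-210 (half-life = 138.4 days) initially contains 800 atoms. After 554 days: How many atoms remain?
N = N₀(1/2)^(t/t½) = 49.9 atoms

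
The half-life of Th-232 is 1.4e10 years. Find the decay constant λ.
λ = ln(2)/t½ = 4.951e-11 year⁻¹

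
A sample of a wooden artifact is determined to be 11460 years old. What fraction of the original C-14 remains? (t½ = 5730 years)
N/N₀ = (1/2)^(t/t½) = 0.25 = 25%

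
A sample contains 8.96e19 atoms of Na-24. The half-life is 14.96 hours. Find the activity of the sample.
A = λN = 4.151e18 decays/hour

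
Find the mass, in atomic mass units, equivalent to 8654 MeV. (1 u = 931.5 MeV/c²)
m = E/c² = 9.29 u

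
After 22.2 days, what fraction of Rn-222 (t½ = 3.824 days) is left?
N/N₀ = (1/2)^(t/t½) = 0.01788 = 1.79%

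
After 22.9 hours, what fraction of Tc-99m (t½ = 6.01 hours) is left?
N/N₀ = (1/2)^(t/t½) = 0.07128 = 7.13%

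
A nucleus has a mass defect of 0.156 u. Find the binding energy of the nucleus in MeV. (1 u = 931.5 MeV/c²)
B.E. = Δm × 931.5 = 145.3 MeV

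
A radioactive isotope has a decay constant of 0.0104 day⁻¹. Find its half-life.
t½ = ln(2)/λ = 66.65 days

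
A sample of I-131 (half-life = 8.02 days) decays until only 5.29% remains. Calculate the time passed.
t = t½ × log₂(N₀/N) = 34.01 days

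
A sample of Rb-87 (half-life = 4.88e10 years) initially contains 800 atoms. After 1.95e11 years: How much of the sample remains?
N = N₀(1/2)^(t/t½) = 50.14 atoms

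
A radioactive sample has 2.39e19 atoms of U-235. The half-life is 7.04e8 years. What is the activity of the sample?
A = λN = 2.353e10 decays/year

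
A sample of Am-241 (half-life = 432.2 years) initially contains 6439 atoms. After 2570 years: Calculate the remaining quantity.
N = N₀(1/2)^(t/t½) = 104.4 atoms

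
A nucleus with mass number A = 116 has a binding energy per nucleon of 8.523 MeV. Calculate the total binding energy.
B.E. = 8.523 × 116 = 988.7 MeV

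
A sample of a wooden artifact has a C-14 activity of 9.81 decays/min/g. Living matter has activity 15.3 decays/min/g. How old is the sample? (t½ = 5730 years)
Age = t½ × log₂(A₀/A) = 3674 years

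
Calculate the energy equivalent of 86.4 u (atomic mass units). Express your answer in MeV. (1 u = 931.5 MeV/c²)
E = mc² = 80480 MeV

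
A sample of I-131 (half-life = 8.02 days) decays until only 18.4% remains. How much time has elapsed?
t = t½ × log₂(N₀/N) = 19.59 days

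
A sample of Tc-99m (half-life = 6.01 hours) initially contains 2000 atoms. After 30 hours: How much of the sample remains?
N = N₀(1/2)^(t/t½) = 62.86 atoms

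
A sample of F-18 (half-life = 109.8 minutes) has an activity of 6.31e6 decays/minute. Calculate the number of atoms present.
N = A/λ = 9.996e8 atoms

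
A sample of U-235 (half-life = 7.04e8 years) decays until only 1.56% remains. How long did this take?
t = t½ × log₂(N₀/N) = 4.226e9 years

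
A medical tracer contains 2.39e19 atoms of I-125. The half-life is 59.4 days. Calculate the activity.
A = λN = 2.789e17 decays/day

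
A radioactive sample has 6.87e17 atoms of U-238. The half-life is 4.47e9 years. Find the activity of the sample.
A = λN = 1.065e8 decays/year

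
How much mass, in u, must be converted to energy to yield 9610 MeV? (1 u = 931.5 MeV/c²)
m = E/c² = 10.32 u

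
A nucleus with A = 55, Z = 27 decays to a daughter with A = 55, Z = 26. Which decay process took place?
ΔA = 0, ΔZ = -1 ⇒ beta-plus decay (β⁺) or electron capture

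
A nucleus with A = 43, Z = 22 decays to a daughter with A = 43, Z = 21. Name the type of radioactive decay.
ΔA = 0, ΔZ = -1 ⇒ beta-plus decay (β⁺) or electron capture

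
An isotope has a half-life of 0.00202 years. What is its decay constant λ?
λ = ln(2)/t½ = 343.1 year⁻¹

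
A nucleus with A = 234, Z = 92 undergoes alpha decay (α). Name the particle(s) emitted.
α particle = ⁴₂He (2 protons + 2 neutrons)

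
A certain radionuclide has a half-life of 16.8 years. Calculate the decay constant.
λ = ln(2)/t½ = 0.04126 year⁻¹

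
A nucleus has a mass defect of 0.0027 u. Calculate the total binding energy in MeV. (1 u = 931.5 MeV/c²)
B.E. = Δm × 931.5 = 2.515 MeV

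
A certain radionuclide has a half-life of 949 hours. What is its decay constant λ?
λ = ln(2)/t½ = 7.304e-4 hour⁻¹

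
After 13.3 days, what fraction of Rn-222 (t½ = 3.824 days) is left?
N/N₀ = (1/2)^(t/t½) = 0.08974 = 8.97%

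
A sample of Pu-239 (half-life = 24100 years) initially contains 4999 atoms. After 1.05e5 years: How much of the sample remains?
N = N₀(1/2)^(t/t½) = 244 atoms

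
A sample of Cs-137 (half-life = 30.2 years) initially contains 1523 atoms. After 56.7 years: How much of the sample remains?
N = N₀(1/2)^(t/t½) = 414.5 atoms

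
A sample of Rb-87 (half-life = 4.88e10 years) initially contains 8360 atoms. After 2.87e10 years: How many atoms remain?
N = N₀(1/2)^(t/t½) = 5561 atoms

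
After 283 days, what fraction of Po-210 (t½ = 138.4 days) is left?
N/N₀ = (1/2)^(t/t½) = 0.2424 = 24.2%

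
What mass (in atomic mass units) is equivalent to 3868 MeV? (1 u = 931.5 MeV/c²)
m = E/c² = 4.152 u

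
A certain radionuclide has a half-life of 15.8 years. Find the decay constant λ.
λ = ln(2)/t½ = 0.04387 year⁻¹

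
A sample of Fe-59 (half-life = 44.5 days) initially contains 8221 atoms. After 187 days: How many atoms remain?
N = N₀(1/2)^(t/t½) = 446.6 atoms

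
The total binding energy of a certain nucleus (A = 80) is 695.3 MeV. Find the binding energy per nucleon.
B.E./A = 695.3/80 = 8.691 MeV/nucleon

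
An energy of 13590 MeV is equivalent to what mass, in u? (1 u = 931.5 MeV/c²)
m = E/c² = 14.59 u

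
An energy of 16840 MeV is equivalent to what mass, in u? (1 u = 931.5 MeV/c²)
m = E/c² = 18.08 u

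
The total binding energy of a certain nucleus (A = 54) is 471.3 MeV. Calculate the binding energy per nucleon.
B.E./A = 471.3/54 = 8.728 MeV/nucleon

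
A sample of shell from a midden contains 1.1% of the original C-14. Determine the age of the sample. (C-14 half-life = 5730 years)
Age = t½ × log₂(1/ratio) = 37280 years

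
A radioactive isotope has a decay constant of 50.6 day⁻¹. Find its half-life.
t½ = ln(2)/λ = 0.0137 days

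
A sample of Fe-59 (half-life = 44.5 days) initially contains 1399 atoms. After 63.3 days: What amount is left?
N = N₀(1/2)^(t/t½) = 521.9 atoms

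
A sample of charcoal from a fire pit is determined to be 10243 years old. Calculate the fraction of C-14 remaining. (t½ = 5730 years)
N/N₀ = (1/2)^(t/t½) = 0.2897 = 29%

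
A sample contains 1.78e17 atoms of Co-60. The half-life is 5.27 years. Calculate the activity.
A = λN = 2.341e16 decays/year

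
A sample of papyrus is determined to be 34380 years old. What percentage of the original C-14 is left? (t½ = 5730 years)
N/N₀ = (1/2)^(t/t½) = 0.01562 = 1.56%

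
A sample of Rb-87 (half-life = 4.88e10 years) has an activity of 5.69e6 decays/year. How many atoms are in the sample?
N = A/λ = 4.006e17 atoms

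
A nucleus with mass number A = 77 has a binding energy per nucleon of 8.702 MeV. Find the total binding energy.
B.E. = 8.702 × 77 = 670.1 MeV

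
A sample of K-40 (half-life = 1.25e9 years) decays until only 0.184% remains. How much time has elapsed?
t = t½ × log₂(N₀/N) = 1.136e10 years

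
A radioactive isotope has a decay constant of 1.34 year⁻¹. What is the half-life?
t½ = ln(2)/λ = 0.5173 years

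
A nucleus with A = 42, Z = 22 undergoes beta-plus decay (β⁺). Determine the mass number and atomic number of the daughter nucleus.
Daughter: A = 42, Z = 21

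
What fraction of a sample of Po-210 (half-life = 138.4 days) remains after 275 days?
N/N₀ = (1/2)^(t/t½) = 0.2523 = 25.2%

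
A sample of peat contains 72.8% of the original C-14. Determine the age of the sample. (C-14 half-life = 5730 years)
Age = t½ × log₂(1/ratio) = 2624 years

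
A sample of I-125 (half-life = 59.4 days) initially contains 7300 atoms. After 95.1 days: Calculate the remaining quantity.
N = N₀(1/2)^(t/t½) = 2406 atoms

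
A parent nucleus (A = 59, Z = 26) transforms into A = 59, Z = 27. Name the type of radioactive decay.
ΔA = 0, ΔZ = +1 ⇒ beta-minus decay (β⁻)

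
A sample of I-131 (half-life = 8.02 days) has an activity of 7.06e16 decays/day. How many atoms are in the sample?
N = A/λ = 8.169e17 atoms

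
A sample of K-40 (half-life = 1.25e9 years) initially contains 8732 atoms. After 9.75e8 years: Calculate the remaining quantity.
N = N₀(1/2)^(t/t½) = 5085 atoms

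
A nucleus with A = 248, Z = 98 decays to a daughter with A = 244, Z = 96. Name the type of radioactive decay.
ΔA = -4, ΔZ = -2 ⇒ alpha decay (α)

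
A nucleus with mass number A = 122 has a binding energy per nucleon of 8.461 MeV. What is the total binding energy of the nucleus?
B.E. = 8.461 × 122 = 1032 MeV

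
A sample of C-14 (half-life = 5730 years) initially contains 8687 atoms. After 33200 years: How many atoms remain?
N = N₀(1/2)^(t/t½) = 156.6 atoms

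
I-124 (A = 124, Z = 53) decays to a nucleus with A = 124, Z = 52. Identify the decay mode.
ΔA = 0, ΔZ = -1 ⇒ beta-plus decay (β⁺) or electron capture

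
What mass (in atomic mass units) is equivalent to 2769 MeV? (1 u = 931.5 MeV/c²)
m = E/c² = 2.973 u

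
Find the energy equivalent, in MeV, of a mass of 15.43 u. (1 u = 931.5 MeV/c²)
E = mc² = 14370 MeV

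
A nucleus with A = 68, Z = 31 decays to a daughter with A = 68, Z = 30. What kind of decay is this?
ΔA = 0, ΔZ = -1 ⇒ beta-plus decay (β⁺) or electron capture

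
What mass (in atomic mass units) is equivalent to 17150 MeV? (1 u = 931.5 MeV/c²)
m = E/c² = 18.41 u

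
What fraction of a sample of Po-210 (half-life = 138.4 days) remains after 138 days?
N/N₀ = (1/2)^(t/t½) = 0.501 = 50.1%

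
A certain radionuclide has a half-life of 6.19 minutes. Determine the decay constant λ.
λ = ln(2)/t½ = 0.112 minute⁻¹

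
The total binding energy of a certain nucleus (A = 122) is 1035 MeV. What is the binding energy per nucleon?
B.E./A = 1035/122 = 8.484 MeV/nucleon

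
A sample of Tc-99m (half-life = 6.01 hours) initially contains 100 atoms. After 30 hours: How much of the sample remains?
N = N₀(1/2)^(t/t½) = 3.143 atoms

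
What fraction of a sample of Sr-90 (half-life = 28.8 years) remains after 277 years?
N/N₀ = (1/2)^(t/t½) = 0.001273 = 0.127%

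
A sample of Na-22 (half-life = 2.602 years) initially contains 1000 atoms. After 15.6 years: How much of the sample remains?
N = N₀(1/2)^(t/t½) = 15.68 atoms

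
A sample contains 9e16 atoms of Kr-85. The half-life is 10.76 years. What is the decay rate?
A = λN = 5.798e15 decays/year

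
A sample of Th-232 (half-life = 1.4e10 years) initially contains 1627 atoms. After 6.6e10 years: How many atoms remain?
N = N₀(1/2)^(t/t½) = 61.98 atoms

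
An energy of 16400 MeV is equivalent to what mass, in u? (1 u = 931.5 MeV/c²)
m = E/c² = 17.61 u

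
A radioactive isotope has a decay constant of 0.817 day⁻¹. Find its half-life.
t½ = ln(2)/λ = 0.8484 days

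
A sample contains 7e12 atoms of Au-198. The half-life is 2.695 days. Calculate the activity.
A = λN = 1.8e12 decays/day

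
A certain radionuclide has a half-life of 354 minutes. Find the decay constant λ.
λ = ln(2)/t½ = 0.001958 minute⁻¹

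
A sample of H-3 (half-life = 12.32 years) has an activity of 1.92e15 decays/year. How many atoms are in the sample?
N = A/λ = 3.413e16 atoms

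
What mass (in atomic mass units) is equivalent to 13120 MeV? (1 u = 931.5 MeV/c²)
m = E/c² = 14.08 u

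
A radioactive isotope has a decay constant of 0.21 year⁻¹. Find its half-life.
t½ = ln(2)/λ = 3.301 years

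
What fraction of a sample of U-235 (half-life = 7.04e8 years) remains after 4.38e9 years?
N/N₀ = (1/2)^(t/t½) = 0.0134 = 1.34%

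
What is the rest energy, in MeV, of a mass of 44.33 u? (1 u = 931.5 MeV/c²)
E = mc² = 41290 MeV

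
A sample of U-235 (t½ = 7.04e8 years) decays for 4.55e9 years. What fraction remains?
N/N₀ = (1/2)^(t/t½) = 0.01134 = 1.13%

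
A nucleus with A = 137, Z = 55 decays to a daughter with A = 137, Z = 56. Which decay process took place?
ΔA = 0, ΔZ = +1 ⇒ beta-minus decay (β⁻)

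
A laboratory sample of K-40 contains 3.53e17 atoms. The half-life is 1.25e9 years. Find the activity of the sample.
A = λN = 1.957e8 decays/year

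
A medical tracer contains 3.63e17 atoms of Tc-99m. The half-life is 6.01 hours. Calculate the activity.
A = λN = 4.187e16 decays/hour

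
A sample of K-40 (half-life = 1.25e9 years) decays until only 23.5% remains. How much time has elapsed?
t = t½ × log₂(N₀/N) = 2.612e9 years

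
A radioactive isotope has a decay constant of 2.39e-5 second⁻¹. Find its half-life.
t½ = ln(2)/λ = 29000 seconds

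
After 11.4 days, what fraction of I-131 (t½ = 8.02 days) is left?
N/N₀ = (1/2)^(t/t½) = 0.3733 = 37.3%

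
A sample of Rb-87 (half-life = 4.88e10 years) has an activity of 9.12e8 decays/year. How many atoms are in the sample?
N = A/λ = 6.421e19 atoms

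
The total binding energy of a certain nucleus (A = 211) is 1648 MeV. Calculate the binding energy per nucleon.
B.E./A = 1648/211 = 7.81 MeV/nucleon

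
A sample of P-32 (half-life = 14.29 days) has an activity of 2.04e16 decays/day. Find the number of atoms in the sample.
N = A/λ = 4.206e17 atoms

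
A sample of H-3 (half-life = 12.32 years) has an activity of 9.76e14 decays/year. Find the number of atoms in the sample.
N = A/λ = 1.735e16 atoms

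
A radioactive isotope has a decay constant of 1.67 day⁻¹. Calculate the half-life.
t½ = ln(2)/λ = 0.4151 days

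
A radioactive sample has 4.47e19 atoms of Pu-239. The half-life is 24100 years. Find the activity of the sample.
A = λN = 1.286e15 decays/year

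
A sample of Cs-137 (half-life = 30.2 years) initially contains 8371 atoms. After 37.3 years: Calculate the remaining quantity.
N = N₀(1/2)^(t/t½) = 3556 atoms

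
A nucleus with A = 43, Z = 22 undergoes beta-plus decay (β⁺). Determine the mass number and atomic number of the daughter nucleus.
Daughter: A = 43, Z = 21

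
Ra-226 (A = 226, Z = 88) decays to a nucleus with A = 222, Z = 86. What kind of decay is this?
ΔA = -4, ΔZ = -2 ⇒ alpha decay (α)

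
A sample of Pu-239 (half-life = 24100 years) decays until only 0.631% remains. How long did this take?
t = t½ × log₂(N₀/N) = 1.761e5 years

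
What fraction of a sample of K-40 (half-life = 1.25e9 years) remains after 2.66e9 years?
N/N₀ = (1/2)^(t/t½) = 0.2288 = 22.9%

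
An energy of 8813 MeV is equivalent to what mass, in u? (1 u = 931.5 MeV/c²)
m = E/c² = 9.461 u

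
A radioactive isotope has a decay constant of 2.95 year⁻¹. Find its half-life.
t½ = ln(2)/λ = 0.235 years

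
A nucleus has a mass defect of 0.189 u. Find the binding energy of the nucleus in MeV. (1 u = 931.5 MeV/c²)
B.E. = Δm × 931.5 = 176.1 MeV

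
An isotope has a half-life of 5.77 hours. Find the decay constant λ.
λ = ln(2)/t½ = 0.1201 hour⁻¹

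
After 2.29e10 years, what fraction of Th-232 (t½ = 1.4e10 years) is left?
N/N₀ = (1/2)^(t/t½) = 0.3218 = 32.2%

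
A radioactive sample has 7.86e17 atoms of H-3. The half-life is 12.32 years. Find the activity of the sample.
A = λN = 4.422e16 decays/year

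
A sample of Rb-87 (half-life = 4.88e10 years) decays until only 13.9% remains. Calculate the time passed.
t = t½ × log₂(N₀/N) = 1.389e11 years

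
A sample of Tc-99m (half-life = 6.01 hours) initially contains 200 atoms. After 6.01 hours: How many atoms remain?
N = N₀(1/2)^(t/t½) = 100 atoms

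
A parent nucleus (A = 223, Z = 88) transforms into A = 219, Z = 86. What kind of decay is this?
ΔA = -4, ΔZ = -2 ⇒ alpha decay (α)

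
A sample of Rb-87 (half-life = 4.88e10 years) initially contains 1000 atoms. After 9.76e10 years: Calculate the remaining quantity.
N = N₀(1/2)^(t/t½) = 250 atoms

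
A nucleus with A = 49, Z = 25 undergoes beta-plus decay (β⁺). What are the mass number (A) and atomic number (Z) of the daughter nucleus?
Daughter: A = 49, Z = 24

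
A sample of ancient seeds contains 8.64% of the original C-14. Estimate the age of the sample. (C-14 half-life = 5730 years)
Age = t½ × log₂(1/ratio) = 20240 years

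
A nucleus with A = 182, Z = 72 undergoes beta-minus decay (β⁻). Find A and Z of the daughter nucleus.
Daughter: A = 182, Z = 73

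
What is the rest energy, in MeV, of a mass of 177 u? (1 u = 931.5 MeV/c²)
E = mc² = 1.649e5 MeV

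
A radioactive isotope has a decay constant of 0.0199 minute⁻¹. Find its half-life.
t½ = ln(2)/λ = 34.83 minutes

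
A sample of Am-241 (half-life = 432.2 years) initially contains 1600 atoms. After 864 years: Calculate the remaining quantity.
N = N₀(1/2)^(t/t½) = 400.3 atoms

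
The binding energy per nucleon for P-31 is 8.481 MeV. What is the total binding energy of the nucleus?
B.E. = 8.481 × 31 = 262.9 MeV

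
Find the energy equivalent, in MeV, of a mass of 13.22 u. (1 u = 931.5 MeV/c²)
E = mc² = 12310 MeV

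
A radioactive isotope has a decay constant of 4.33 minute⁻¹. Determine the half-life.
t½ = ln(2)/λ = 0.1601 minutes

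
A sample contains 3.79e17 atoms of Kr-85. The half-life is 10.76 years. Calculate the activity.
A = λN = 2.441e16 decays/year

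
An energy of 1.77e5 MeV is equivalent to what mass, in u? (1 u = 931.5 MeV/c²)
m = E/c² = 190 u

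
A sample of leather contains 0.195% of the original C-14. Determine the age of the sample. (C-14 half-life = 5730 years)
Age = t½ × log₂(1/ratio) = 51580 years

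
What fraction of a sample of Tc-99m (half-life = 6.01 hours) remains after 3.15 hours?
N/N₀ = (1/2)^(t/t½) = 0.6954 = 69.5%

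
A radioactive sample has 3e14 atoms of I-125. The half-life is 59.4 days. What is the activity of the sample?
A = λN = 3.501e12 decays/day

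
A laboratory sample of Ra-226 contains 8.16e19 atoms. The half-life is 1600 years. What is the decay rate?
A = λN = 3.535e16 decays/year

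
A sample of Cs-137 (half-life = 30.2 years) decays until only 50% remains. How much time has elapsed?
t = t½ × log₂(N₀/N) = 30.2 years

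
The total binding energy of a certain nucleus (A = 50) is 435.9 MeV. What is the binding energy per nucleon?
B.E./A = 435.9/50 = 8.718 MeV/nucleon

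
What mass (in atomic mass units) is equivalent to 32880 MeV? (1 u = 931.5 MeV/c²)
m = E/c² = 35.3 u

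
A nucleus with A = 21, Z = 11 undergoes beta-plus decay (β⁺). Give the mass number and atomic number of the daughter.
Daughter: A = 21, Z = 10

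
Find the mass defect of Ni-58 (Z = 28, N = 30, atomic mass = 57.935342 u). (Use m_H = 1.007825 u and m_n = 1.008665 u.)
Δm = Z·m_H + N·m_n − M = 0.5437 u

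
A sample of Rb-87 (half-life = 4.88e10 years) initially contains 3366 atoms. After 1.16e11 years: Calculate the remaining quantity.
N = N₀(1/2)^(t/t½) = 648 atoms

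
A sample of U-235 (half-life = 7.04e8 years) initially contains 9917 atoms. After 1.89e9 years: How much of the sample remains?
N = N₀(1/2)^(t/t½) = 1542 atoms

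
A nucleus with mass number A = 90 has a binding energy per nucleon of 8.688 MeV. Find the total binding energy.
B.E. = 8.688 × 90 = 781.9 MeV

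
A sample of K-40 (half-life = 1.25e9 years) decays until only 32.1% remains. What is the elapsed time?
t = t½ × log₂(N₀/N) = 2.049e9 years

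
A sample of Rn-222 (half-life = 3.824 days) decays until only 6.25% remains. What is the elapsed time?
t = t½ × log₂(N₀/N) = 15.3 days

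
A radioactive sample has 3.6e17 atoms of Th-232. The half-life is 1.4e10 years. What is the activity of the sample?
A = λN = 1.782e7 decays/year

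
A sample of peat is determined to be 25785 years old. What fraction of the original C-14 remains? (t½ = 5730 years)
N/N₀ = (1/2)^(t/t½) = 0.04419 = 4.42%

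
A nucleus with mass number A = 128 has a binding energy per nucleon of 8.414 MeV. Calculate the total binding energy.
B.E. = 8.414 × 128 = 1077 MeV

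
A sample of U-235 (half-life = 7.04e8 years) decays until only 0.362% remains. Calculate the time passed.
t = t½ × log₂(N₀/N) = 5.709e9 years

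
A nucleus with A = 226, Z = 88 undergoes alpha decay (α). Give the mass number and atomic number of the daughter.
Daughter: A = 222, Z = 86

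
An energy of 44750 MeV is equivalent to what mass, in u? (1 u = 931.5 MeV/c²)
m = E/c² = 48.04 u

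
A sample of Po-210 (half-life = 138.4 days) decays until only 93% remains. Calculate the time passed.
t = t½ × log₂(N₀/N) = 14.49 days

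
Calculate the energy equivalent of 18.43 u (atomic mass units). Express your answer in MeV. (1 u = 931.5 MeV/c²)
E = mc² = 17170 MeV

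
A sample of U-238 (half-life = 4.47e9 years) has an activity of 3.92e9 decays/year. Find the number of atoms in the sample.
N = A/λ = 2.528e19 atoms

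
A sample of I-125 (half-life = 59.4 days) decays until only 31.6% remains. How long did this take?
t = t½ × log₂(N₀/N) = 98.72 days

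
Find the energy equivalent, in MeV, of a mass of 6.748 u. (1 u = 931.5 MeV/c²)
E = mc² = 6286 MeV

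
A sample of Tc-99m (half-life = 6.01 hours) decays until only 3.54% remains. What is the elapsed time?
t = t½ × log₂(N₀/N) = 28.97 hours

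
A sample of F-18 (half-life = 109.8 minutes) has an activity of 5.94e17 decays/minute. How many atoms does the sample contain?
N = A/λ = 9.409e19 atoms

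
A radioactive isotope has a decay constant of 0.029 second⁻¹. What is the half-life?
t½ = ln(2)/λ = 23.9 seconds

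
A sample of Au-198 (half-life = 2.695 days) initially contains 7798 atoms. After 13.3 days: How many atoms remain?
N = N₀(1/2)^(t/t½) = 254.9 atoms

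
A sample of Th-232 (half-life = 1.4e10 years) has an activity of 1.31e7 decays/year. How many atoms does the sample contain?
N = A/λ = 2.646e17 atoms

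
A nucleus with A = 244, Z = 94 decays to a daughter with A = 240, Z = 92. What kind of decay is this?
ΔA = -4, ΔZ = -2 ⇒ alpha decay (α)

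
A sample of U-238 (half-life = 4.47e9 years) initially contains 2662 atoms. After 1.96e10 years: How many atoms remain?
N = N₀(1/2)^(t/t½) = 127.4 atoms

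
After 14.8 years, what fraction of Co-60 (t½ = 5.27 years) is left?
N/N₀ = (1/2)^(t/t½) = 0.1428 = 14.3%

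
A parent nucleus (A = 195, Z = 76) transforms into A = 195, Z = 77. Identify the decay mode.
ΔA = 0, ΔZ = +1 ⇒ beta-minus decay (β⁻)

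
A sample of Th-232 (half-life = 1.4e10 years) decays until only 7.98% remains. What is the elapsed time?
t = t½ × log₂(N₀/N) = 5.106e10 years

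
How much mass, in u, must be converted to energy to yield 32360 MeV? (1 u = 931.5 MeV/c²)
m = E/c² = 34.74 u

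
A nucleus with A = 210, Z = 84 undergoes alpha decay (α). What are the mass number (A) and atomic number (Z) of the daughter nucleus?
Daughter: A = 206, Z = 82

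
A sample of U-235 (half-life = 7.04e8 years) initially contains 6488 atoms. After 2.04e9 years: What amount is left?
N = N₀(1/2)^(t/t½) = 870.6 atoms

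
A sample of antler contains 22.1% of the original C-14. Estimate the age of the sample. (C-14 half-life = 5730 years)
Age = t½ × log₂(1/ratio) = 12480 years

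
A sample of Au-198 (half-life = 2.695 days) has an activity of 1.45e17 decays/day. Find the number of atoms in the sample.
N = A/λ = 5.638e17 atoms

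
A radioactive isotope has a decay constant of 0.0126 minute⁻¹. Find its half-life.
t½ = ln(2)/λ = 55.01 minutes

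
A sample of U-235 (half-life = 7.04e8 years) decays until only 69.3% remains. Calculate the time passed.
t = t½ × log₂(N₀/N) = 3.725e8 years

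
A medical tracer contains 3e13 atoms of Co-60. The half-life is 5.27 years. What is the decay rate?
A = λN = 3.946e12 decays/year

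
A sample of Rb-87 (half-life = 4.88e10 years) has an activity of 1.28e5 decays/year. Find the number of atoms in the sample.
N = A/λ = 9.012e15 atoms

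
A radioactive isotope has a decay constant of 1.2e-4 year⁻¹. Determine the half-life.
t½ = ln(2)/λ = 5776 years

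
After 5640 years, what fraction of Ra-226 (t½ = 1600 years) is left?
N/N₀ = (1/2)^(t/t½) = 0.08687 = 8.69%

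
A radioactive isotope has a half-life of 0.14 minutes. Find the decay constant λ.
λ = ln(2)/t½ = 4.951 minute⁻¹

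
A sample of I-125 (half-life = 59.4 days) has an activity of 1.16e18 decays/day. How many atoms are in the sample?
N = A/λ = 9.941e19 atoms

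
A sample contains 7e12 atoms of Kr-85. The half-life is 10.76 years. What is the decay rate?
A = λN = 4.509e11 decays/year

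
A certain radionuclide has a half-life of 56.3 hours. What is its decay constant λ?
λ = ln(2)/t½ = 0.01231 hour⁻¹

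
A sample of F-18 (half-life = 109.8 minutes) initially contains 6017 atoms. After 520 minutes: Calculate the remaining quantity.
N = N₀(1/2)^(t/t½) = 225.8 atoms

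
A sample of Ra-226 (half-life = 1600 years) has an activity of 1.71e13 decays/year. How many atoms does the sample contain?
N = A/λ = 3.947e16 atoms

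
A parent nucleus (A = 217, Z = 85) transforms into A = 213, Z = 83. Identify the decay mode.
ΔA = -4, ΔZ = -2 ⇒ alpha decay (α)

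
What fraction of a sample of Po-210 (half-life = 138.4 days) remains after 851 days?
N/N₀ = (1/2)^(t/t½) = 0.01409 = 1.41%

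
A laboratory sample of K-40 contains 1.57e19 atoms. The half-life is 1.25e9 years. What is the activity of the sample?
A = λN = 8.706e9 decays/year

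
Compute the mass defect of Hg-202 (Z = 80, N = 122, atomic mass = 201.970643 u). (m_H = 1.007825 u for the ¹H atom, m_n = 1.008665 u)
Δm = Z·m_H + N·m_n − M = 1.712 u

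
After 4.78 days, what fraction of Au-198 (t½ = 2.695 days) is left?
N/N₀ = (1/2)^(t/t½) = 0.2925 = 29.2%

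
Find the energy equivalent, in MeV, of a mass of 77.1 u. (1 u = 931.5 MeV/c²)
E = mc² = 71820 MeV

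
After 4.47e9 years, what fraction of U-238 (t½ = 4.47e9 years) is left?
N/N₀ = (1/2)^(t/t½) = 0.5 = 50%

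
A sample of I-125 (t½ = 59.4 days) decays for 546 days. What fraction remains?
N/N₀ = (1/2)^(t/t½) = 0.00171 = 0.171%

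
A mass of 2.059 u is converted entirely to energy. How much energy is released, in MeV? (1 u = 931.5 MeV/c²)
E = mc² = 1918 MeV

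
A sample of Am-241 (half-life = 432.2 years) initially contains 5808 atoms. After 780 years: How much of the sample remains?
N = N₀(1/2)^(t/t½) = 1662 atoms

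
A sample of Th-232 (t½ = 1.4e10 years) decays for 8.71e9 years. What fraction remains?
N/N₀ = (1/2)^(t/t½) = 0.6497 = 65%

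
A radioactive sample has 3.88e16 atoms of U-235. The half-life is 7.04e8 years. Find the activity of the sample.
A = λN = 3.82e7 decays/year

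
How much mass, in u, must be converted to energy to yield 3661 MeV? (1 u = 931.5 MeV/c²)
m = E/c² = 3.93 u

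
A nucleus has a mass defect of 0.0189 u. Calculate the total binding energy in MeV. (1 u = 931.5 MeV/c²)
B.E. = Δm × 931.5 = 17.61 MeV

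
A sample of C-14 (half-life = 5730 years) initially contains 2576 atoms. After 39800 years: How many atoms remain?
N = N₀(1/2)^(t/t½) = 20.89 atoms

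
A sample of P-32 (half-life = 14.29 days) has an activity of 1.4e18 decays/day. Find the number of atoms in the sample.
N = A/λ = 2.886e19 atoms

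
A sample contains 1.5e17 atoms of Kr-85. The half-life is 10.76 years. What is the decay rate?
A = λN = 9.663e15 decays/year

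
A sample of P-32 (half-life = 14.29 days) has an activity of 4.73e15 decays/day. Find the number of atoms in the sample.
N = A/λ = 9.751e16 atoms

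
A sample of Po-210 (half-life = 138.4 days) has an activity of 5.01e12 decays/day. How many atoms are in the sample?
N = A/λ = 1e15 atoms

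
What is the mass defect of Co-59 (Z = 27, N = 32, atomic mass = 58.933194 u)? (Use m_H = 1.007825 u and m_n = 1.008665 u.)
Δm = Z·m_H + N·m_n − M = 0.5554 u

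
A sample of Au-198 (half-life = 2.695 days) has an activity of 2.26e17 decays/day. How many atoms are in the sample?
N = A/λ = 8.787e17 atoms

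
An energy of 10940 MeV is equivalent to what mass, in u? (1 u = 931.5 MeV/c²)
m = E/c² = 11.74 u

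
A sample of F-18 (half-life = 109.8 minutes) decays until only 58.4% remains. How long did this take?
t = t½ × log₂(N₀/N) = 85.2 minutes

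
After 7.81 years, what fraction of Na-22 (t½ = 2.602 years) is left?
N/N₀ = (1/2)^(t/t½) = 0.1249 = 12.5%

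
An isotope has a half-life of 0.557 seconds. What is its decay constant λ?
λ = ln(2)/t½ = 1.244 second⁻¹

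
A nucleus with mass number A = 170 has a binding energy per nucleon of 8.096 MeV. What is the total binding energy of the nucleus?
B.E. = 8.096 × 170 = 1376 MeV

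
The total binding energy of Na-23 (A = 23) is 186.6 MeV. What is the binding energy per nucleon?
B.E./A = 186.6/23 = 8.113 MeV/nucleon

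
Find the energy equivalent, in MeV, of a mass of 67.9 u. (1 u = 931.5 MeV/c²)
E = mc² = 63250 MeV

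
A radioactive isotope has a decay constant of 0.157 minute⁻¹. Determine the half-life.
t½ = ln(2)/λ = 4.415 minutes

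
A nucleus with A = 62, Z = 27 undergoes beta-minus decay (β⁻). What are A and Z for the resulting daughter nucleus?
Daughter: A = 62, Z = 28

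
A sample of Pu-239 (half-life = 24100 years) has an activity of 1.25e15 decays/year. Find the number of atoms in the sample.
N = A/λ = 4.346e19 atoms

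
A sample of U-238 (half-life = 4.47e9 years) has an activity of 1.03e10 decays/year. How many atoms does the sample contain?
N = A/λ = 6.642e19 atoms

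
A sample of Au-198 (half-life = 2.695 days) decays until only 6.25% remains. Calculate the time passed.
t = t½ × log₂(N₀/N) = 10.78 days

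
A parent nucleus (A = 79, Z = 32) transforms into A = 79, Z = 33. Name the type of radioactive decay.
ΔA = 0, ΔZ = +1 ⇒ beta-minus decay (β⁻)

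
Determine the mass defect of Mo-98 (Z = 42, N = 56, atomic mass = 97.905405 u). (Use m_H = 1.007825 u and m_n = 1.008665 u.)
Δm = Z·m_H + N·m_n − M = 0.9085 u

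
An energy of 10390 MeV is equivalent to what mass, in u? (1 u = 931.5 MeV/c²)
m = E/c² = 11.15 u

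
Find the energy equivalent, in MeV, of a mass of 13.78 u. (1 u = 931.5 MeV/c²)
E = mc² = 12840 MeV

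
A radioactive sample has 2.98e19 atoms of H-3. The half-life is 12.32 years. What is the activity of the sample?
A = λN = 1.677e18 decays/year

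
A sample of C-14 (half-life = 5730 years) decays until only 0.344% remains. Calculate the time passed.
t = t½ × log₂(N₀/N) = 46890 years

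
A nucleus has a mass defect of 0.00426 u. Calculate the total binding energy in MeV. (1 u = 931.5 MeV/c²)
B.E. = Δm × 931.5 = 3.968 MeV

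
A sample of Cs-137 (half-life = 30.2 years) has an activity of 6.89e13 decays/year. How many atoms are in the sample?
N = A/λ = 3.002e15 atoms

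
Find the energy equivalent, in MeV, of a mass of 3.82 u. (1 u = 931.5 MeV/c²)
E = mc² = 3558 MeV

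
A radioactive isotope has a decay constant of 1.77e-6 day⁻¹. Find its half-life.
t½ = ln(2)/λ = 3.916e5 days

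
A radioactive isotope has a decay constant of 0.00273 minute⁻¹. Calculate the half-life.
t½ = ln(2)/λ = 253.9 minutes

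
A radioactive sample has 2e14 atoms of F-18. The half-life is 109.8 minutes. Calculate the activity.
A = λN = 1.263e12 decays/minute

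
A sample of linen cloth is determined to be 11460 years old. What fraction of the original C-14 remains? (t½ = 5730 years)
N/N₀ = (1/2)^(t/t½) = 0.25 = 25%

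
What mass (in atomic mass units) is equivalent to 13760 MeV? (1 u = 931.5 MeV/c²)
m = E/c² = 14.77 u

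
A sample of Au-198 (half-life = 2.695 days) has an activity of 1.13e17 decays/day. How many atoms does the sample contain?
N = A/λ = 4.394e17 atoms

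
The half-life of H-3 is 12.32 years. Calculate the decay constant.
λ = ln(2)/t½ = 0.05626 year⁻¹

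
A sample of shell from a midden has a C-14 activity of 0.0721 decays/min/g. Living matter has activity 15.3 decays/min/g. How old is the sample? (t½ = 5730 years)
Age = t½ × log₂(A₀/A) = 44290 years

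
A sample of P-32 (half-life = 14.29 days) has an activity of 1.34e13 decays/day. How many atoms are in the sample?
N = A/λ = 2.763e14 atoms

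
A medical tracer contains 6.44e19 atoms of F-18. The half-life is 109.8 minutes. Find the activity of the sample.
A = λN = 4.065e17 decays/minute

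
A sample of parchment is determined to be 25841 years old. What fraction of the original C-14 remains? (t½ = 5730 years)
N/N₀ = (1/2)^(t/t½) = 0.0439 = 4.39%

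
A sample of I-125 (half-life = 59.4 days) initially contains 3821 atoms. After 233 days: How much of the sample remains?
N = N₀(1/2)^(t/t½) = 252 atoms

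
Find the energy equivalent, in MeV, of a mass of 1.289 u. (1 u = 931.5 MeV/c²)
E = mc² = 1201 MeV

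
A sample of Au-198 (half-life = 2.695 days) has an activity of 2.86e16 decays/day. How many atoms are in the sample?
N = A/λ = 1.112e17 atoms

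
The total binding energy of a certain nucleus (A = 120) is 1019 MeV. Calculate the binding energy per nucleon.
B.E./A = 1019/120 = 8.492 MeV/nucleon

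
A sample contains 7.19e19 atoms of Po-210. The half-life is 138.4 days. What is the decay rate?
A = λN = 3.601e17 decays/day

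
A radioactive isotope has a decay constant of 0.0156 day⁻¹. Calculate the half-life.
t½ = ln(2)/λ = 44.43 days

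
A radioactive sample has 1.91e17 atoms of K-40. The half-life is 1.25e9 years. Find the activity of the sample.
A = λN = 1.059e8 decays/year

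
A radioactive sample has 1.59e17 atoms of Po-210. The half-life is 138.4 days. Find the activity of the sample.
A = λN = 7.963e14 decays/day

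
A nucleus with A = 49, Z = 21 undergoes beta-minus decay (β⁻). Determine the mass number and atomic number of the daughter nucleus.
Daughter: A = 49, Z = 22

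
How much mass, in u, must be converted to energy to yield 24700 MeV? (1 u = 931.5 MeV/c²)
m = E/c² = 26.52 u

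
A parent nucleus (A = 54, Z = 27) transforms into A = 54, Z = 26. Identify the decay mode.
ΔA = 0, ΔZ = -1 ⇒ beta-plus decay (β⁺) or electron capture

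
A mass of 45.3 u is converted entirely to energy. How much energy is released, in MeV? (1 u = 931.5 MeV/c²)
E = mc² = 42200 MeV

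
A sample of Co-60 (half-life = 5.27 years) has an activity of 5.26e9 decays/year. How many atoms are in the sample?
N = A/λ = 3.999e10 atoms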